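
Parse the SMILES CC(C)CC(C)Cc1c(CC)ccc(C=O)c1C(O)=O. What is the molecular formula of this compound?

C17H24O3

Walk through each heavy atom and fill implicit hydrogens from standard valence (C 4, N 3, O 2, S 2, halogen 1); for lowercase aromatic atoms, an aromatic c carries 1 H when it has two neighbours and 0 H with three, and aromatic n carries 0 H:
  atom 1: C, bond orders sum to 1 (valence 4) → 3 H
  atom 2: C, bond orders sum to 3 (valence 4) → 1 H
  atom 3: C, bond orders sum to 1 (valence 4) → 3 H
  atom 4: C, bond orders sum to 2 (valence 4) → 2 H
  atom 5: C, bond orders sum to 3 (valence 4) → 1 H
  atom 6: C, bond orders sum to 1 (valence 4) → 3 H
  atom 7: C, bond orders sum to 2 (valence 4) → 2 H
  atom 8: aromatic c, 3 neighbours → 0 H
  atom 9: aromatic c, 3 neighbours → 0 H
  atom 10: C, bond orders sum to 2 (valence 4) → 2 H
  atom 11: C, bond orders sum to 1 (valence 4) → 3 H
  atom 12: aromatic c, 2 neighbours → 1 H
  atom 13: aromatic c, 2 neighbours → 1 H
  atom 14: aromatic c, 3 neighbours → 0 H
  atom 15: C, bond orders sum to 3 (valence 4) → 1 H
  atom 16: O, bond orders sum to 2 (valence 2) → 0 H
  atom 17: aromatic c, 3 neighbours → 0 H
  atom 18: C, bond orders sum to 4 (valence 4) → 0 H
  atom 19: O, bond orders sum to 1 (valence 2) → 1 H
  atom 20: O, bond orders sum to 2 (valence 2) → 0 H
Totals → C:17, H:24, O:3.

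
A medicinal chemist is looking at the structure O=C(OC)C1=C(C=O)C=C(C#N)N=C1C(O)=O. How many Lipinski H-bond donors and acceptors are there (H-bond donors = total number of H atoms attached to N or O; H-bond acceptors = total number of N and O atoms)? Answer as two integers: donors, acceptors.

1, 7

Donors: find every N or O and count the H atoms it carries.
  atom 1 (O): bond orders sum to 2 → 0 H
  atom 3 (O): bond orders sum to 2 → 0 H
  atom 8 (O): bond orders sum to 2 → 0 H
  atom 12 (N): bond orders sum to 3 → 0 H
  atom 13 (N): bond orders sum to 3 → 0 H
  atom 16 (O): bond orders sum to 1 → 1 H
  atom 17 (O): bond orders sum to 2 → 0 H
Lipinski HBD = 1.
Acceptors: N atoms = 2, O atoms = 5 → HBA = 7.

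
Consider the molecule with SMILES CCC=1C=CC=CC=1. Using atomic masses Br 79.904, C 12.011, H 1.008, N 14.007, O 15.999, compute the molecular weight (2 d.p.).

First, the molecular formula is C8H10 (counting implicit H from valence).
  C: 8 × 12.011 = 96.088
  H: 10 × 1.008 = 10.080
Sum: 8×12.011 + 10×1.008 = 106.168 → 106.17 g/mol.

106.17 g/mol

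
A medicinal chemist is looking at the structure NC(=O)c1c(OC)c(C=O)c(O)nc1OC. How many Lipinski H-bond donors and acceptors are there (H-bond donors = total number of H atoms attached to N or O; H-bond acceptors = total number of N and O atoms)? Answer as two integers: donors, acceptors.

Donors: find every N or O and count the H atoms it carries.
  atom 1 (N): bond orders sum to 1 → 2 H
  atom 3 (O): bond orders sum to 2 → 0 H
  atom 6 (O): bond orders sum to 2 → 0 H
  atom 10 (O): bond orders sum to 2 → 0 H
  atom 12 (O): bond orders sum to 1 → 1 H
  atom 13 (N): bond orders sum to 3 → 0 H
  atom 15 (O): bond orders sum to 2 → 0 H
Lipinski HBD = 3.
Acceptors: N atoms = 2, O atoms = 5 → HBA = 7.

3, 7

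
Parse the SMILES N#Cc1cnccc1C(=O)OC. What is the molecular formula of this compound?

Walk through each heavy atom and fill implicit hydrogens from standard valence (C 4, N 3, O 2, S 2, halogen 1); for lowercase aromatic atoms, an aromatic c carries 1 H when it has two neighbours and 0 H with three, and aromatic n carries 0 H:
  atom 1: N, bond orders sum to 3 (valence 3) → 0 H
  atom 2: C, bond orders sum to 4 (valence 4) → 0 H
  atom 3: aromatic c, 3 neighbours → 0 H
  atom 4: aromatic c, 2 neighbours → 1 H
  atom 5: aromatic n, 2 neighbours → 0 H
  atom 6: aromatic c, 2 neighbours → 1 H
  atom 7: aromatic c, 2 neighbours → 1 H
  atom 8: aromatic c, 3 neighbours → 0 H
  atom 9: C, bond orders sum to 4 (valence 4) → 0 H
  atom 10: O, bond orders sum to 2 (valence 2) → 0 H
  atom 11: O, bond orders sum to 2 (valence 2) → 0 H
  atom 12: C, bond orders sum to 1 (valence 4) → 3 H
Totals → C:8, H:6, N:2, O:2.
In Hill order: C8H6N2O2.

C8H6N2O2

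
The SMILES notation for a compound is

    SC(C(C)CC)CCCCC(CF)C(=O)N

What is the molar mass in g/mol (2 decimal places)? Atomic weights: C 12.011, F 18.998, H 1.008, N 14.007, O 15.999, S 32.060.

First, the molecular formula is C12H24FNOS (counting implicit H from valence).
  C: 12 × 12.011 = 144.132
  F: 1 × 18.998 = 18.998
  H: 24 × 1.008 = 24.192
  N: 1 × 14.007 = 14.007
  O: 1 × 15.999 = 15.999
  S: 1 × 32.060 = 32.060
Sum: 12×12.011 + 1×18.998 + 24×1.008 + 1×14.007 + 1×15.999 + 1×32.060 = 249.388 → 249.39 g/mol.

249.39 g/mol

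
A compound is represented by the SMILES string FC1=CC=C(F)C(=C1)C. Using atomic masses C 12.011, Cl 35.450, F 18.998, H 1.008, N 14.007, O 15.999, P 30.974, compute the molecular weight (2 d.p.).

First, the molecular formula is C7H6F2 (counting implicit H from valence).
  C: 7 × 12.011 = 84.077
  F: 2 × 18.998 = 37.996
  H: 6 × 1.008 = 6.048
Sum: 7×12.011 + 2×18.998 + 6×1.008 = 128.121 → 128.12 g/mol.

128.12 g/mol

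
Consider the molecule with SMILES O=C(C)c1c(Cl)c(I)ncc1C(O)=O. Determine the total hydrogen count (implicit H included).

5

Walk through each heavy atom and fill implicit hydrogens from standard valence (C 4, N 3, O 2, S 2, halogen 1); for lowercase aromatic atoms, an aromatic c carries 1 H when it has two neighbours and 0 H with three, and aromatic n carries 0 H:
  atom 1: O, bond orders sum to 2 (valence 2) → 0 H
  atom 2: C, bond orders sum to 4 (valence 4) → 0 H
  atom 3: C, bond orders sum to 1 (valence 4) → 3 H
  atom 4: aromatic c, 3 neighbours → 0 H
  atom 5: aromatic c, 3 neighbours → 0 H
  atom 6: Cl (halogen, monovalent) → 0 H
  atom 7: aromatic c, 3 neighbours → 0 H
  atom 8: I (halogen, monovalent) → 0 H
  atom 9: aromatic n, 2 neighbours → 0 H
  atom 10: aromatic c, 2 neighbours → 1 H
  atom 11: aromatic c, 3 neighbours → 0 H
  atom 12: C, bond orders sum to 4 (valence 4) → 0 H
  atom 13: O, bond orders sum to 1 (valence 2) → 1 H
  atom 14: O, bond orders sum to 2 (valence 2) → 0 H
Total hydrogens: 5.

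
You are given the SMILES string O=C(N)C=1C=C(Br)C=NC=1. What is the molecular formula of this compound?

C6H5BrN2O

Walk through each heavy atom and fill implicit hydrogens from standard valence (C 4, N 3, O 2, S 2, halogen 1):
  atom 1: O, bond orders sum to 2 (valence 2) → 0 H
  atom 2: C, bond orders sum to 4 (valence 4) → 0 H
  atom 3: N, bond orders sum to 1 (valence 3) → 2 H
  atom 4: C, bond orders sum to 4 (valence 4) → 0 H
  atom 5: C, bond orders sum to 3 (valence 4) → 1 H
  atom 6: C, bond orders sum to 4 (valence 4) → 0 H
  atom 7: Br (halogen, monovalent) → 0 H
  atom 8: C, bond orders sum to 3 (valence 4) → 1 H
  atom 9: N, bond orders sum to 3 (valence 3) → 0 H
  atom 10: C, bond orders sum to 3 (valence 4) → 1 H
Totals → C:6, H:5, Br:1, N:2, O:1.
In Hill order: C6H5BrN2O.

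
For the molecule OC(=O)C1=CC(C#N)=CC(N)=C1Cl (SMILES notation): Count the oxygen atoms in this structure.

2

Scan the SMILES for O atoms (remember two-letter symbols like Cl and Br are single atoms).
Oxygen count: 2.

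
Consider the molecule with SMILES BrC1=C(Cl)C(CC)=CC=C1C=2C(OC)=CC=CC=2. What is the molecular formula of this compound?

C15H14BrClO

Walk through each heavy atom and fill implicit hydrogens from standard valence (C 4, N 3, O 2, S 2, halogen 1):
  atom 1: Br (halogen, monovalent) → 0 H
  atom 2: C, bond orders sum to 4 (valence 4) → 0 H
  atom 3: C, bond orders sum to 4 (valence 4) → 0 H
  atom 4: Cl (halogen, monovalent) → 0 H
  atom 5: C, bond orders sum to 4 (valence 4) → 0 H
  atom 6: C, bond orders sum to 2 (valence 4) → 2 H
  atom 7: C, bond orders sum to 1 (valence 4) → 3 H
  atom 8: C, bond orders sum to 3 (valence 4) → 1 H
  atom 9: C, bond orders sum to 3 (valence 4) → 1 H
  atom 10: C, bond orders sum to 4 (valence 4) → 0 H
  atom 11: C, bond orders sum to 4 (valence 4) → 0 H
  atom 12: C, bond orders sum to 4 (valence 4) → 0 H
  atom 13: O, bond orders sum to 2 (valence 2) → 0 H
  atom 14: C, bond orders sum to 1 (valence 4) → 3 H
  atom 15: C, bond orders sum to 3 (valence 4) → 1 H
  atom 16: C, bond orders sum to 3 (valence 4) → 1 H
  atom 17: C, bond orders sum to 3 (valence 4) → 1 H
  atom 18: C, bond orders sum to 3 (valence 4) → 1 H
Totals → C:15, H:14, Br:1, Cl:1, O:1.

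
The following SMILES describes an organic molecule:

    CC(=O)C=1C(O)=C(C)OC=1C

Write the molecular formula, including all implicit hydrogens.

C8H10O3

Walk through each heavy atom and fill implicit hydrogens from standard valence (C 4, N 3, O 2, S 2, halogen 1):
  atom 1: C, bond orders sum to 1 (valence 4) → 3 H
  atom 2: C, bond orders sum to 4 (valence 4) → 0 H
  atom 3: O, bond orders sum to 2 (valence 2) → 0 H
  atom 4: C, bond orders sum to 4 (valence 4) → 0 H
  atom 5: C, bond orders sum to 4 (valence 4) → 0 H
  atom 6: O, bond orders sum to 1 (valence 2) → 1 H
  atom 7: C, bond orders sum to 4 (valence 4) → 0 H
  atom 8: C, bond orders sum to 1 (valence 4) → 3 H
  atom 9: O, bond orders sum to 2 (valence 2) → 0 H
  atom 10: C, bond orders sum to 4 (valence 4) → 0 H
  atom 11: C, bond orders sum to 1 (valence 4) → 3 H
Totals → C:8, H:10, O:3.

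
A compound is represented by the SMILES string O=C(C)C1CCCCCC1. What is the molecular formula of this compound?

Walk through each heavy atom and fill implicit hydrogens from standard valence (C 4, N 3, O 2, S 2, halogen 1):
  atom 1: O, bond orders sum to 2 (valence 2) → 0 H
  atom 2: C, bond orders sum to 4 (valence 4) → 0 H
  atom 3: C, bond orders sum to 1 (valence 4) → 3 H
  atom 4: C, bond orders sum to 3 (valence 4) → 1 H
  atom 5: C, bond orders sum to 2 (valence 4) → 2 H
  atom 6: C, bond orders sum to 2 (valence 4) → 2 H
  atom 7: C, bond orders sum to 2 (valence 4) → 2 H
  atom 8: C, bond orders sum to 2 (valence 4) → 2 H
  atom 9: C, bond orders sum to 2 (valence 4) → 2 H
  atom 10: C, bond orders sum to 2 (valence 4) → 2 H
Totals → C:9, H:16, O:1.
In Hill order: C9H16O.

C9H16O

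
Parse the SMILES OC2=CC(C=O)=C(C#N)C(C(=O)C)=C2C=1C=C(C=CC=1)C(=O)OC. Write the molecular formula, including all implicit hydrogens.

C18H13NO5

Walk through each heavy atom and fill implicit hydrogens from standard valence (C 4, N 3, O 2, S 2, halogen 1):
  atom 1: O, bond orders sum to 1 (valence 2) → 1 H
  atom 2: C, bond orders sum to 4 (valence 4) → 0 H
  atom 3: C, bond orders sum to 3 (valence 4) → 1 H
  atom 4: C, bond orders sum to 4 (valence 4) → 0 H
  atom 5: C, bond orders sum to 3 (valence 4) → 1 H
  atom 6: O, bond orders sum to 2 (valence 2) → 0 H
  atom 7: C, bond orders sum to 4 (valence 4) → 0 H
  atom 8: C, bond orders sum to 4 (valence 4) → 0 H
  atom 9: N, bond orders sum to 3 (valence 3) → 0 H
  atom 10: C, bond orders sum to 4 (valence 4) → 0 H
  atom 11: C, bond orders sum to 4 (valence 4) → 0 H
  atom 12: O, bond orders sum to 2 (valence 2) → 0 H
  atom 13: C, bond orders sum to 1 (valence 4) → 3 H
  atom 14: C, bond orders sum to 4 (valence 4) → 0 H
  atom 15: C, bond orders sum to 4 (valence 4) → 0 H
  atom 16: C, bond orders sum to 3 (valence 4) → 1 H
  atom 17: C, bond orders sum to 4 (valence 4) → 0 H
  atom 18: C, bond orders sum to 3 (valence 4) → 1 H
  atom 19: C, bond orders sum to 3 (valence 4) → 1 H
  atom 20: C, bond orders sum to 3 (valence 4) → 1 H
  atom 21: C, bond orders sum to 4 (valence 4) → 0 H
  atom 22: O, bond orders sum to 2 (valence 2) → 0 H
  atom 23: O, bond orders sum to 2 (valence 2) → 0 H
  atom 24: C, bond orders sum to 1 (valence 4) → 3 H
Totals → C:18, H:13, N:1, O:5.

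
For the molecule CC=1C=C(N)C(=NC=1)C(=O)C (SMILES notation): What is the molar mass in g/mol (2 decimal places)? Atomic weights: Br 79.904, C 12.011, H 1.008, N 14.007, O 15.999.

150.18 g/mol

First, the molecular formula is C8H10N2O (counting implicit H from valence).
  C: 8 × 12.011 = 96.088
  H: 10 × 1.008 = 10.080
  N: 2 × 14.007 = 28.014
  O: 1 × 15.999 = 15.999
Sum: 8×12.011 + 10×1.008 + 2×14.007 + 1×15.999 = 150.181 → 150.18 g/mol.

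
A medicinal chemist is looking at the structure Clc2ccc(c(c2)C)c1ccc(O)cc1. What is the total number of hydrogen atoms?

11

Walk through each heavy atom and fill implicit hydrogens from standard valence (C 4, N 3, O 2, S 2, halogen 1); for lowercase aromatic atoms, an aromatic c carries 1 H when it has two neighbours and 0 H with three, and aromatic n carries 0 H:
  atom 1: Cl (halogen, monovalent) → 0 H
  atom 2: aromatic c, 3 neighbours → 0 H
  atom 3: aromatic c, 2 neighbours → 1 H
  atom 4: aromatic c, 2 neighbours → 1 H
  atom 5: aromatic c, 3 neighbours → 0 H
  atom 6: aromatic c, 3 neighbours → 0 H
  atom 7: aromatic c, 2 neighbours → 1 H
  atom 8: C, bond orders sum to 1 (valence 4) → 3 H
  atom 9: aromatic c, 3 neighbours → 0 H
  atom 10: aromatic c, 2 neighbours → 1 H
  atom 11: aromatic c, 2 neighbours → 1 H
  atom 12: aromatic c, 3 neighbours → 0 H
  atom 13: O, bond orders sum to 1 (valence 2) → 1 H
  atom 14: aromatic c, 2 neighbours → 1 H
  atom 15: aromatic c, 2 neighbours → 1 H
Total hydrogens: 11.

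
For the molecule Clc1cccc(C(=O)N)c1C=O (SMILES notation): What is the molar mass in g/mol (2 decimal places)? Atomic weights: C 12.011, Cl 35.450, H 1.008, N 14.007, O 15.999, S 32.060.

183.59 g/mol

First, the molecular formula is C8H6ClNO2 (counting implicit H from valence).
  C: 8 × 12.011 = 96.088
  Cl: 1 × 35.450 = 35.450
  H: 6 × 1.008 = 6.048
  N: 1 × 14.007 = 14.007
  O: 2 × 15.999 = 31.998
Sum: 8×12.011 + 1×35.450 + 6×1.008 + 1×14.007 + 2×15.999 = 183.591 → 183.59 g/mol.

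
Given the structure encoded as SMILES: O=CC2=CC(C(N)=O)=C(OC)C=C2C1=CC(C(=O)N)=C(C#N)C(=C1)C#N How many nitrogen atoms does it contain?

4

Scan the SMILES for N atoms (remember two-letter symbols like Cl and Br are single atoms).
Nitrogen count: 4.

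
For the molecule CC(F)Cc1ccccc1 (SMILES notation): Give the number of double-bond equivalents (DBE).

4

Molecular formula: C9H11F.
DoU = (2C + 2 + N − H − X) / 2, where X is the halogen count and O/S are ignored.
    = (2·9 + 2 + 0 − 11 − 1) / 2 = 8 / 2 = 4.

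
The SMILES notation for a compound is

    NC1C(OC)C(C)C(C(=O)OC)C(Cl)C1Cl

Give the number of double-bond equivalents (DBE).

2

Molecular formula: C10H17Cl2NO3.
DoU = (2C + 2 + N − H − X) / 2, where X is the halogen count and O/S are ignored.
    = (2·10 + 2 + 1 − 17 − 2) / 2 = 4 / 2 = 2.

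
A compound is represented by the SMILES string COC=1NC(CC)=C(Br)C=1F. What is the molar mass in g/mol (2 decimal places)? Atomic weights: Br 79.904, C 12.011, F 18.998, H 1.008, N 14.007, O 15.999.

222.06 g/mol

First, the molecular formula is C7H9BrFNO (counting implicit H from valence).
  Br: 1 × 79.904 = 79.904
  C: 7 × 12.011 = 84.077
  F: 1 × 18.998 = 18.998
  H: 9 × 1.008 = 9.072
  N: 1 × 14.007 = 14.007
  O: 1 × 15.999 = 15.999
Sum: 1×79.904 + 7×12.011 + 1×18.998 + 9×1.008 + 1×14.007 + 1×15.999 = 222.057 → 222.06 g/mol.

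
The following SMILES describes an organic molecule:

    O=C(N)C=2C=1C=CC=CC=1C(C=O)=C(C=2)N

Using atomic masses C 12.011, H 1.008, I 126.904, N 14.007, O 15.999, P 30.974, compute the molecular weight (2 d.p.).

214.22 g/mol

First, the molecular formula is C12H10N2O2 (counting implicit H from valence).
  C: 12 × 12.011 = 144.132
  H: 10 × 1.008 = 10.080
  N: 2 × 14.007 = 28.014
  O: 2 × 15.999 = 31.998
Sum: 12×12.011 + 10×1.008 + 2×14.007 + 2×15.999 = 214.224 → 214.22 g/mol.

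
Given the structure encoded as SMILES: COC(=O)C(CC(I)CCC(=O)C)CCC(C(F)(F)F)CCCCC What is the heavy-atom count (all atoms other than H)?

Every atom symbol written in the SMILES (organic subset) is one heavy atom; implicit H are not written.
Heavy atoms by element → C:18, F:3, I:1, O:3.
Total: 25.

25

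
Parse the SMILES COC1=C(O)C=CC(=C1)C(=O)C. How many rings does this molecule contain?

1

In SMILES, each pair of matching ring-closure digits denotes one ring-closing bond; the number of such bonds equals the number of independent rings.
Ring-closure bonds here: 1.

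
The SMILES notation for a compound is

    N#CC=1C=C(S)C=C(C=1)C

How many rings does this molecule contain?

In SMILES, each pair of matching ring-closure digits denotes one ring-closing bond; the number of such bonds equals the number of independent rings.
Ring-closure bonds here: 1.

1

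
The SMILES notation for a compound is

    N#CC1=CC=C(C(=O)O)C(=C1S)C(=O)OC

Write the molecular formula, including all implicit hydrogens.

C10H7NO4S

Walk through each heavy atom and fill implicit hydrogens from standard valence (C 4, N 3, O 2, S 2, halogen 1):
  atom 1: N, bond orders sum to 3 (valence 3) → 0 H
  atom 2: C, bond orders sum to 4 (valence 4) → 0 H
  atom 3: C, bond orders sum to 4 (valence 4) → 0 H
  atom 4: C, bond orders sum to 3 (valence 4) → 1 H
  atom 5: C, bond orders sum to 3 (valence 4) → 1 H
  atom 6: C, bond orders sum to 4 (valence 4) → 0 H
  atom 7: C, bond orders sum to 4 (valence 4) → 0 H
  atom 8: O, bond orders sum to 2 (valence 2) → 0 H
  atom 9: O, bond orders sum to 1 (valence 2) → 1 H
  atom 10: C, bond orders sum to 4 (valence 4) → 0 H
  atom 11: C, bond orders sum to 4 (valence 4) → 0 H
  atom 12: S, bond orders sum to 1 (valence 2) → 1 H
  atom 13: C, bond orders sum to 4 (valence 4) → 0 H
  atom 14: O, bond orders sum to 2 (valence 2) → 0 H
  atom 15: O, bond orders sum to 2 (valence 2) → 0 H
  atom 16: C, bond orders sum to 1 (valence 4) → 3 H
Totals → C:10, H:7, N:1, O:4, S:1.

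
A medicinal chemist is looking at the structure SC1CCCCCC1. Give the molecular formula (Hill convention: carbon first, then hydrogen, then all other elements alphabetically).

C7H14S

Walk through each heavy atom and fill implicit hydrogens from standard valence (C 4, N 3, O 2, S 2, halogen 1):
  atom 1: S, bond orders sum to 1 (valence 2) → 1 H
  atom 2: C, bond orders sum to 3 (valence 4) → 1 H
  atom 3: C, bond orders sum to 2 (valence 4) → 2 H
  atom 4: C, bond orders sum to 2 (valence 4) → 2 H
  atom 5: C, bond orders sum to 2 (valence 4) → 2 H
  atom 6: C, bond orders sum to 2 (valence 4) → 2 H
  atom 7: C, bond orders sum to 2 (valence 4) → 2 H
  atom 8: C, bond orders sum to 2 (valence 4) → 2 H
Totals → C:7, H:14, S:1.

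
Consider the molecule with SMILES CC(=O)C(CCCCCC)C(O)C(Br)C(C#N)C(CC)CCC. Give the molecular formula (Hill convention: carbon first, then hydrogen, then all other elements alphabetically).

C19H34BrNO2

Walk through each heavy atom and fill implicit hydrogens from standard valence (C 4, N 3, O 2, S 2, halogen 1):
  atom 1: C, bond orders sum to 1 (valence 4) → 3 H
  atom 2: C, bond orders sum to 4 (valence 4) → 0 H
  atom 3: O, bond orders sum to 2 (valence 2) → 0 H
  atom 4: C, bond orders sum to 3 (valence 4) → 1 H
  atom 5: C, bond orders sum to 2 (valence 4) → 2 H
  atom 6: C, bond orders sum to 2 (valence 4) → 2 H
  atom 7: C, bond orders sum to 2 (valence 4) → 2 H
  atom 8: C, bond orders sum to 2 (valence 4) → 2 H
  atom 9: C, bond orders sum to 2 (valence 4) → 2 H
  atom 10: C, bond orders sum to 1 (valence 4) → 3 H
  atom 11: C, bond orders sum to 3 (valence 4) → 1 H
  atom 12: O, bond orders sum to 1 (valence 2) → 1 H
  atom 13: C, bond orders sum to 3 (valence 4) → 1 H
  atom 14: Br (halogen, monovalent) → 0 H
  atom 15: C, bond orders sum to 3 (valence 4) → 1 H
  atom 16: C, bond orders sum to 4 (valence 4) → 0 H
  atom 17: N, bond orders sum to 3 (valence 3) → 0 H
  atom 18: C, bond orders sum to 3 (valence 4) → 1 H
  atom 19: C, bond orders sum to 2 (valence 4) → 2 H
  atom 20: C, bond orders sum to 1 (valence 4) → 3 H
  atom 21: C, bond orders sum to 2 (valence 4) → 2 H
  atom 22: C, bond orders sum to 2 (valence 4) → 2 H
  atom 23: C, bond orders sum to 1 (valence 4) → 3 H
Totals → C:19, H:34, Br:1, N:1, O:2.
In Hill order: C19H34BrNO2.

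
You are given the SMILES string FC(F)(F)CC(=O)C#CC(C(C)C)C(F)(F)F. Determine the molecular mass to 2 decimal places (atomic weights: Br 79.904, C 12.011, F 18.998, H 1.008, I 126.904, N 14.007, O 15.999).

First, the molecular formula is C10H10F6O (counting implicit H from valence).
  C: 10 × 12.011 = 120.110
  F: 6 × 18.998 = 113.988
  H: 10 × 1.008 = 10.080
  O: 1 × 15.999 = 15.999
Sum: 10×12.011 + 6×18.998 + 10×1.008 + 1×15.999 = 260.177 → 260.18 g/mol.

260.18 g/mol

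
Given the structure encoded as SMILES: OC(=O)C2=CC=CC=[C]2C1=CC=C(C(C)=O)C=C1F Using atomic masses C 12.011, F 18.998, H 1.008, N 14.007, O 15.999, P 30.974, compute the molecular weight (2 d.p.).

258.25 g/mol

First, the molecular formula is C15H11FO3 (counting implicit H from valence).
  C: 15 × 12.011 = 180.165
  F: 1 × 18.998 = 18.998
  H: 11 × 1.008 = 11.088
  O: 3 × 15.999 = 47.997
Sum: 15×12.011 + 1×18.998 + 11×1.008 + 3×15.999 = 258.248 → 258.25 g/mol.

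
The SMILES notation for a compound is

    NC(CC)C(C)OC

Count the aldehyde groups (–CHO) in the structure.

0

Scan the SMILES for the aldehyde motif — none present.
Groups that are present: 1 ether, 1 primary amine.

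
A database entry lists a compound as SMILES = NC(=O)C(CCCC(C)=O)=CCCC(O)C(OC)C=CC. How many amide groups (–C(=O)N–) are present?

1

The amide motif appears at heavy-atom position 2 in the SMILES.
Other groups present: 2 alkene, 1 ether, 1 hydroxyl, 1 ketone.
Amide count: 1.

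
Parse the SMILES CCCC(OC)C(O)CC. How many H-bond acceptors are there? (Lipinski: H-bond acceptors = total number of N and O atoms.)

N atoms: 0; O atoms: 2.
Lipinski HBA = 0 + 2 = 2.

2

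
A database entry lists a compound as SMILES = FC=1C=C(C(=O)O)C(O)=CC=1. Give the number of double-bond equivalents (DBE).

Degree of unsaturation = (number of rings) + (number of π bonds).
Ring closures in the SMILES: 1.
π bonds: 4 double bonds (each 1 DoU) → 4 DoU from unsaturation.
Total DoU = 1 + 4 = 5.

5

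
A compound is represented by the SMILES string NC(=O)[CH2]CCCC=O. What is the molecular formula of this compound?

C6H11NO2

Walk through each heavy atom and fill implicit hydrogens from standard valence (C 4, N 3, O 2, S 2, halogen 1):
  atom 1: N, bond orders sum to 1 (valence 3) → 2 H
  atom 2: C, bond orders sum to 4 (valence 4) → 0 H
  atom 3: O, bond orders sum to 2 (valence 2) → 0 H
  atom 4: C with explicit H count 2
  atom 5: C, bond orders sum to 2 (valence 4) → 2 H
  atom 6: C, bond orders sum to 2 (valence 4) → 2 H
  atom 7: C, bond orders sum to 2 (valence 4) → 2 H
  atom 8: C, bond orders sum to 3 (valence 4) → 1 H
  atom 9: O, bond orders sum to 2 (valence 2) → 0 H
Totals → C:6, H:11, N:1, O:2.
In Hill order: C6H11NO2.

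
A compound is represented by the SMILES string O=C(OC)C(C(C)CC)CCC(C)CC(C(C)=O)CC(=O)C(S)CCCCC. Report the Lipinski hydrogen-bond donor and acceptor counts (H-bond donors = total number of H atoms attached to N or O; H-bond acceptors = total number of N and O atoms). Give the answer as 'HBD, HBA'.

0, 4

Donors: find every N or O and count the H atoms it carries.
  atom 1 (O): bond orders sum to 2 → 0 H
  atom 3 (O): bond orders sum to 2 → 0 H
  atom 18 (O): bond orders sum to 2 → 0 H
  atom 21 (O): bond orders sum to 2 → 0 H
Lipinski HBD = 0.
Acceptors: N atoms = 0, O atoms = 4 → HBA = 4.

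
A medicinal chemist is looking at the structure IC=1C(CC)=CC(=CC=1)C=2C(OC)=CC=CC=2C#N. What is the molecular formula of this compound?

C16H14INO

Walk through each heavy atom and fill implicit hydrogens from standard valence (C 4, N 3, O 2, S 2, halogen 1):
  atom 1: I (halogen, monovalent) → 0 H
  atom 2: C, bond orders sum to 4 (valence 4) → 0 H
  atom 3: C, bond orders sum to 4 (valence 4) → 0 H
  atom 4: C, bond orders sum to 2 (valence 4) → 2 H
  atom 5: C, bond orders sum to 1 (valence 4) → 3 H
  atom 6: C, bond orders sum to 3 (valence 4) → 1 H
  atom 7: C, bond orders sum to 4 (valence 4) → 0 H
  atom 8: C, bond orders sum to 3 (valence 4) → 1 H
  atom 9: C, bond orders sum to 3 (valence 4) → 1 H
  atom 10: C, bond orders sum to 4 (valence 4) → 0 H
  atom 11: C, bond orders sum to 4 (valence 4) → 0 H
  atom 12: O, bond orders sum to 2 (valence 2) → 0 H
  atom 13: C, bond orders sum to 1 (valence 4) → 3 H
  atom 14: C, bond orders sum to 3 (valence 4) → 1 H
  atom 15: C, bond orders sum to 3 (valence 4) → 1 H
  atom 16: C, bond orders sum to 3 (valence 4) → 1 H
  atom 17: C, bond orders sum to 4 (valence 4) → 0 H
  atom 18: C, bond orders sum to 4 (valence 4) → 0 H
  atom 19: N, bond orders sum to 3 (valence 3) → 0 H
Totals → C:16, H:14, I:1, N:1, O:1.
In Hill order: C16H14INO.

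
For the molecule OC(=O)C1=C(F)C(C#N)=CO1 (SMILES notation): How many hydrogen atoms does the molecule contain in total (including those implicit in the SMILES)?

Walk through each heavy atom and fill implicit hydrogens from standard valence (C 4, N 3, O 2, S 2, halogen 1):
  atom 1: O, bond orders sum to 1 (valence 2) → 1 H
  atom 2: C, bond orders sum to 4 (valence 4) → 0 H
  atom 3: O, bond orders sum to 2 (valence 2) → 0 H
  atom 4: C, bond orders sum to 4 (valence 4) → 0 H
  atom 5: C, bond orders sum to 4 (valence 4) → 0 H
  atom 6: F (halogen, monovalent) → 0 H
  atom 7: C, bond orders sum to 4 (valence 4) → 0 H
  atom 8: C, bond orders sum to 4 (valence 4) → 0 H
  atom 9: N, bond orders sum to 3 (valence 3) → 0 H
  atom 10: C, bond orders sum to 3 (valence 4) → 1 H
  atom 11: O, bond orders sum to 2 (valence 2) → 0 H
Total hydrogens: 2.

2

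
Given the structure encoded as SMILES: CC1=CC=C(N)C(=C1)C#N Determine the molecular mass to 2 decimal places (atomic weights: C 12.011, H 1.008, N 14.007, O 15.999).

132.17 g/mol

First, the molecular formula is C8H8N2 (counting implicit H from valence).
  C: 8 × 12.011 = 96.088
  H: 8 × 1.008 = 8.064
  N: 2 × 14.007 = 28.014
Sum: 8×12.011 + 8×1.008 + 2×14.007 = 132.166 → 132.17 g/mol.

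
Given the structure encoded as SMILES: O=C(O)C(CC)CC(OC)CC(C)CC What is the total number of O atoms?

Scan the SMILES for O atoms (remember two-letter symbols like Cl and Br are single atoms).
Oxygen count: 3.

3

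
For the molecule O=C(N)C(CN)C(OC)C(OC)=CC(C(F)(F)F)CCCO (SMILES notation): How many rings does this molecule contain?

In SMILES, each pair of matching ring-closure digits denotes one ring-closing bond; the number of such bonds equals the number of independent rings.
Ring-closure bonds here: 0.

0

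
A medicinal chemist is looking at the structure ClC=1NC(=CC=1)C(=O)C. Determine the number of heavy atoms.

Every atom symbol written in the SMILES (organic subset) is one heavy atom; implicit H are not written.
Heavy atoms by element → C:6, Cl:1, N:1, O:1.
Total: 9.

9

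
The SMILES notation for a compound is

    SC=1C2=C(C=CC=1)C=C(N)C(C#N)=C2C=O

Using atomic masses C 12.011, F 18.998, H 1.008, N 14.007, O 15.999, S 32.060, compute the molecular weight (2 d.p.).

228.27 g/mol

First, the molecular formula is C12H8N2OS (counting implicit H from valence).
  C: 12 × 12.011 = 144.132
  H: 8 × 1.008 = 8.064
  N: 2 × 14.007 = 28.014
  O: 1 × 15.999 = 15.999
  S: 1 × 32.060 = 32.060
Sum: 12×12.011 + 8×1.008 + 2×14.007 + 1×15.999 + 1×32.060 = 228.269 → 228.27 g/mol.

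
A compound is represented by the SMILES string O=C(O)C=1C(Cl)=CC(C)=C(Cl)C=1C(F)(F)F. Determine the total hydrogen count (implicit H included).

5

Walk through each heavy atom and fill implicit hydrogens from standard valence (C 4, N 3, O 2, S 2, halogen 1):
  atom 1: O, bond orders sum to 2 (valence 2) → 0 H
  atom 2: C, bond orders sum to 4 (valence 4) → 0 H
  atom 3: O, bond orders sum to 1 (valence 2) → 1 H
  atom 4: C, bond orders sum to 4 (valence 4) → 0 H
  atom 5: C, bond orders sum to 4 (valence 4) → 0 H
  atom 6: Cl (halogen, monovalent) → 0 H
  atom 7: C, bond orders sum to 3 (valence 4) → 1 H
  atom 8: C, bond orders sum to 4 (valence 4) → 0 H
  atom 9: C, bond orders sum to 1 (valence 4) → 3 H
  atom 10: C, bond orders sum to 4 (valence 4) → 0 H
  atom 11: Cl (halogen, monovalent) → 0 H
  atom 12: C, bond orders sum to 4 (valence 4) → 0 H
  atom 13: C, bond orders sum to 4 (valence 4) → 0 H
  atom 14: F (halogen, monovalent) → 0 H
  atom 15: F (halogen, monovalent) → 0 H
  atom 16: F (halogen, monovalent) → 0 H
Total hydrogens: 5.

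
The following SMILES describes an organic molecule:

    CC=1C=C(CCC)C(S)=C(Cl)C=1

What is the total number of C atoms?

10

Count every carbon token in the SMILES (each C, including those in ring-closure positions and inside branches).
Carbon count: 10.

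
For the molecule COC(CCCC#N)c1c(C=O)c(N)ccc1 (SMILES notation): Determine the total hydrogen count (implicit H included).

16

Walk through each heavy atom and fill implicit hydrogens from standard valence (C 4, N 3, O 2, S 2, halogen 1); for lowercase aromatic atoms, an aromatic c carries 1 H when it has two neighbours and 0 H with three, and aromatic n carries 0 H:
  atom 1: C, bond orders sum to 1 (valence 4) → 3 H
  atom 2: O, bond orders sum to 2 (valence 2) → 0 H
  atom 3: C, bond orders sum to 3 (valence 4) → 1 H
  atom 4: C, bond orders sum to 2 (valence 4) → 2 H
  atom 5: C, bond orders sum to 2 (valence 4) → 2 H
  atom 6: C, bond orders sum to 2 (valence 4) → 2 H
  atom 7: C, bond orders sum to 4 (valence 4) → 0 H
  atom 8: N, bond orders sum to 3 (valence 3) → 0 H
  atom 9: aromatic c, 3 neighbours → 0 H
  atom 10: aromatic c, 3 neighbours → 0 H
  atom 11: C, bond orders sum to 3 (valence 4) → 1 H
  atom 12: O, bond orders sum to 2 (valence 2) → 0 H
  atom 13: aromatic c, 3 neighbours → 0 H
  atom 14: N, bond orders sum to 1 (valence 3) → 2 H
  atom 15: aromatic c, 2 neighbours → 1 H
  atom 16: aromatic c, 2 neighbours → 1 H
  atom 17: aromatic c, 2 neighbours → 1 H
Total hydrogens: 16.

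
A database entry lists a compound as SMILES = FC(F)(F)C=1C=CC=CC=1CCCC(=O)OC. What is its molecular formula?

Walk through each heavy atom and fill implicit hydrogens from standard valence (C 4, N 3, O 2, S 2, halogen 1):
  atom 1: F (halogen, monovalent) → 0 H
  atom 2: C, bond orders sum to 4 (valence 4) → 0 H
  atom 3: F (halogen, monovalent) → 0 H
  atom 4: F (halogen, monovalent) → 0 H
  atom 5: C, bond orders sum to 4 (valence 4) → 0 H
  atom 6: C, bond orders sum to 3 (valence 4) → 1 H
  atom 7: C, bond orders sum to 3 (valence 4) → 1 H
  atom 8: C, bond orders sum to 3 (valence 4) → 1 H
  atom 9: C, bond orders sum to 3 (valence 4) → 1 H
  atom 10: C, bond orders sum to 4 (valence 4) → 0 H
  atom 11: C, bond orders sum to 2 (valence 4) → 2 H
  atom 12: C, bond orders sum to 2 (valence 4) → 2 H
  atom 13: C, bond orders sum to 2 (valence 4) → 2 H
  atom 14: C, bond orders sum to 4 (valence 4) → 0 H
  atom 15: O, bond orders sum to 2 (valence 2) → 0 H
  atom 16: O, bond orders sum to 2 (valence 2) → 0 H
  atom 17: C, bond orders sum to 1 (valence 4) → 3 H
Totals → C:12, H:13, F:3, O:2.
In Hill order: C12H13F3O2.

C12H13F3O2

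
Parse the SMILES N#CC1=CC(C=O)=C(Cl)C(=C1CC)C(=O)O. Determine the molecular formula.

Walk through each heavy atom and fill implicit hydrogens from standard valence (C 4, N 3, O 2, S 2, halogen 1):
  atom 1: N, bond orders sum to 3 (valence 3) → 0 H
  atom 2: C, bond orders sum to 4 (valence 4) → 0 H
  atom 3: C, bond orders sum to 4 (valence 4) → 0 H
  atom 4: C, bond orders sum to 3 (valence 4) → 1 H
  atom 5: C, bond orders sum to 4 (valence 4) → 0 H
  atom 6: C, bond orders sum to 3 (valence 4) → 1 H
  atom 7: O, bond orders sum to 2 (valence 2) → 0 H
  atom 8: C, bond orders sum to 4 (valence 4) → 0 H
  atom 9: Cl (halogen, monovalent) → 0 H
  atom 10: C, bond orders sum to 4 (valence 4) → 0 H
  atom 11: C, bond orders sum to 4 (valence 4) → 0 H
  atom 12: C, bond orders sum to 2 (valence 4) → 2 H
  atom 13: C, bond orders sum to 1 (valence 4) → 3 H
  atom 14: C, bond orders sum to 4 (valence 4) → 0 H
  atom 15: O, bond orders sum to 2 (valence 2) → 0 H
  atom 16: O, bond orders sum to 1 (valence 2) → 1 H
Totals → C:11, H:8, Cl:1, N:1, O:3.
In Hill order: C11H8ClNO3.

C11H8ClNO3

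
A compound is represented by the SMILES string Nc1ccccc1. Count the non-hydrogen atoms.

7

Every atom symbol written in the SMILES (organic subset) is one heavy atom; implicit H are not written.
Heavy atoms by element → C:6, N:1.
Total: 7.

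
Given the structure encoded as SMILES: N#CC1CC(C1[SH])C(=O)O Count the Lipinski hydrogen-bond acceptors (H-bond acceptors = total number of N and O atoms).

3

N atoms: 1; O atoms: 2.
Lipinski HBA = 1 + 2 = 3.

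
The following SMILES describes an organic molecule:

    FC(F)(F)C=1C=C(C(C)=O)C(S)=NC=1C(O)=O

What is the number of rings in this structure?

In SMILES, each pair of matching ring-closure digits denotes one ring-closing bond; the number of such bonds equals the number of independent rings.
Ring-closure bonds here: 1.

1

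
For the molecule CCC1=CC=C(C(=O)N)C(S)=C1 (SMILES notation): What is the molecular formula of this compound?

C9H11NOS

Walk through each heavy atom and fill implicit hydrogens from standard valence (C 4, N 3, O 2, S 2, halogen 1):
  atom 1: C, bond orders sum to 1 (valence 4) → 3 H
  atom 2: C, bond orders sum to 2 (valence 4) → 2 H
  atom 3: C, bond orders sum to 4 (valence 4) → 0 H
  atom 4: C, bond orders sum to 3 (valence 4) → 1 H
  atom 5: C, bond orders sum to 3 (valence 4) → 1 H
  atom 6: C, bond orders sum to 4 (valence 4) → 0 H
  atom 7: C, bond orders sum to 4 (valence 4) → 0 H
  atom 8: O, bond orders sum to 2 (valence 2) → 0 H
  atom 9: N, bond orders sum to 1 (valence 3) → 2 H
  atom 10: C, bond orders sum to 4 (valence 4) → 0 H
  atom 11: S, bond orders sum to 1 (valence 2) → 1 H
  atom 12: C, bond orders sum to 3 (valence 4) → 1 H
Totals → C:9, H:11, N:1, O:1, S:1.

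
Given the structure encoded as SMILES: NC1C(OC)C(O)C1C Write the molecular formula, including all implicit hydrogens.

Walk through each heavy atom and fill implicit hydrogens from standard valence (C 4, N 3, O 2, S 2, halogen 1):
  atom 1: N, bond orders sum to 1 (valence 3) → 2 H
  atom 2: C, bond orders sum to 3 (valence 4) → 1 H
  atom 3: C, bond orders sum to 3 (valence 4) → 1 H
  atom 4: O, bond orders sum to 2 (valence 2) → 0 H
  atom 5: C, bond orders sum to 1 (valence 4) → 3 H
  atom 6: C, bond orders sum to 3 (valence 4) → 1 H
  atom 7: O, bond orders sum to 1 (valence 2) → 1 H
  atom 8: C, bond orders sum to 3 (valence 4) → 1 H
  atom 9: C, bond orders sum to 1 (valence 4) → 3 H
Totals → C:6, H:13, N:1, O:2.

C6H13NO2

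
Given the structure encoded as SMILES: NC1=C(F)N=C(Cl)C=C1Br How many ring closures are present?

1

In SMILES, each pair of matching ring-closure digits denotes one ring-closing bond; the number of such bonds equals the number of independent rings.
Ring-closure bonds here: 1.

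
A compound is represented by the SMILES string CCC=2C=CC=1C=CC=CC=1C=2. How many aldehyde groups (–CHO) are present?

Scan the SMILES for the aldehyde motif — none present.

0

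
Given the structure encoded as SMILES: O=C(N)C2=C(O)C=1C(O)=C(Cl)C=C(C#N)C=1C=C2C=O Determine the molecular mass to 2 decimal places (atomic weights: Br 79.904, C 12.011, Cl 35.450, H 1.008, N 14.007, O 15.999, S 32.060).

290.66 g/mol

First, the molecular formula is C13H7ClN2O4 (counting implicit H from valence).
  C: 13 × 12.011 = 156.143
  Cl: 1 × 35.450 = 35.450
  H: 7 × 1.008 = 7.056
  N: 2 × 14.007 = 28.014
  O: 4 × 15.999 = 63.996
Sum: 13×12.011 + 1×35.450 + 7×1.008 + 2×14.007 + 4×15.999 = 290.659 → 290.66 g/mol.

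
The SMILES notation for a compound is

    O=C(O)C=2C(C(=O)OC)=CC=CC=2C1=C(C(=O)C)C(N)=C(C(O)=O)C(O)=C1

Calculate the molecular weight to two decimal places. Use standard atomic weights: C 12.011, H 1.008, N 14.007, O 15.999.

First, the molecular formula is C18H15NO8 (counting implicit H from valence).
  C: 18 × 12.011 = 216.198
  H: 15 × 1.008 = 15.120
  N: 1 × 14.007 = 14.007
  O: 8 × 15.999 = 127.992
Sum: 18×12.011 + 15×1.008 + 1×14.007 + 8×15.999 = 373.317 → 373.32 g/mol.

373.32 g/mol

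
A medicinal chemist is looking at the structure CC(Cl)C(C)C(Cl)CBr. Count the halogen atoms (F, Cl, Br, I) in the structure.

Halogen atoms appear at heavy-atom positions 3, 7, 9 (1×Br, 2×Cl).
Halogen count: 3.

3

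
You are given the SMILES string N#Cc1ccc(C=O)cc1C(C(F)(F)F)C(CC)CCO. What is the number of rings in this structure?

1

In SMILES, each pair of matching ring-closure digits denotes one ring-closing bond; the number of such bonds equals the number of independent rings.
Ring-closure bonds here: 1.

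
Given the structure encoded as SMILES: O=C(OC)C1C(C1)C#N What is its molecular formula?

Walk through each heavy atom and fill implicit hydrogens from standard valence (C 4, N 3, O 2, S 2, halogen 1):
  atom 1: O, bond orders sum to 2 (valence 2) → 0 H
  atom 2: C, bond orders sum to 4 (valence 4) → 0 H
  atom 3: O, bond orders sum to 2 (valence 2) → 0 H
  atom 4: C, bond orders sum to 1 (valence 4) → 3 H
  atom 5: C, bond orders sum to 3 (valence 4) → 1 H
  atom 6: C, bond orders sum to 3 (valence 4) → 1 H
  atom 7: C, bond orders sum to 2 (valence 4) → 2 H
  atom 8: C, bond orders sum to 4 (valence 4) → 0 H
  atom 9: N, bond orders sum to 3 (valence 3) → 0 H
Totals → C:6, H:7, N:1, O:2.
In Hill order: C6H7NO2.

C6H7NO2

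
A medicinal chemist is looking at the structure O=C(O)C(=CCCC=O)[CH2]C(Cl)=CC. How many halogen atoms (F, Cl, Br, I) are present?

Halogen atoms appear at heavy-atom position 12 (1×Cl).
Other groups present: 1 aldehyde, 2 alkene, 1 carboxylic acid.
Halogen count: 1.

1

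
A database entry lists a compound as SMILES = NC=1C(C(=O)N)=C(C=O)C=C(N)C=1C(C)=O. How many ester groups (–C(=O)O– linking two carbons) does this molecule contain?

Scan the SMILES for the ester motif — none present.
Groups that are present: 1 aldehyde, 1 amide, 1 ketone, 2 primary amine.

0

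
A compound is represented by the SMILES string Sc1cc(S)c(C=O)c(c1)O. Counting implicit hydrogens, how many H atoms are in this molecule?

Walk through each heavy atom and fill implicit hydrogens from standard valence (C 4, N 3, O 2, S 2, halogen 1); for lowercase aromatic atoms, an aromatic c carries 1 H when it has two neighbours and 0 H with three, and aromatic n carries 0 H:
  atom 1: S, bond orders sum to 1 (valence 2) → 1 H
  atom 2: aromatic c, 3 neighbours → 0 H
  atom 3: aromatic c, 2 neighbours → 1 H
  atom 4: aromatic c, 3 neighbours → 0 H
  atom 5: S, bond orders sum to 1 (valence 2) → 1 H
  atom 6: aromatic c, 3 neighbours → 0 H
  atom 7: C, bond orders sum to 3 (valence 4) → 1 H
  atom 8: O, bond orders sum to 2 (valence 2) → 0 H
  atom 9: aromatic c, 3 neighbours → 0 H
  atom 10: aromatic c, 2 neighbours → 1 H
  atom 11: O, bond orders sum to 1 (valence 2) → 1 H
Total hydrogens: 6.

6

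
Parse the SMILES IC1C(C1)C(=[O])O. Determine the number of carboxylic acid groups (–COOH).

The carboxylic acid motif appears at heavy-atom position 5 in the SMILES.
Carboxylic acid count: 1.

1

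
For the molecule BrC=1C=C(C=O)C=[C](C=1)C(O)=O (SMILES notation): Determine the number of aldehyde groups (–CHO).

The aldehyde motif appears at heavy-atom position 5 in the SMILES.
Other groups present: 1 carboxylic acid.
Aldehyde count: 1.

1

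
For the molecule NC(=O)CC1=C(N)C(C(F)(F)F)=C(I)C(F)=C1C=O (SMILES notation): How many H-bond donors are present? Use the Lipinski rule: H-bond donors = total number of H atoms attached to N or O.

4

Donors: find every N or O and count the H atoms it carries.
  atom 1 (N): bond orders sum to 1 → 2 H
  atom 3 (O): bond orders sum to 2 → 0 H
  atom 7 (N): bond orders sum to 1 → 2 H
  atom 19 (O): bond orders sum to 2 → 0 H
Lipinski HBD = 4.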